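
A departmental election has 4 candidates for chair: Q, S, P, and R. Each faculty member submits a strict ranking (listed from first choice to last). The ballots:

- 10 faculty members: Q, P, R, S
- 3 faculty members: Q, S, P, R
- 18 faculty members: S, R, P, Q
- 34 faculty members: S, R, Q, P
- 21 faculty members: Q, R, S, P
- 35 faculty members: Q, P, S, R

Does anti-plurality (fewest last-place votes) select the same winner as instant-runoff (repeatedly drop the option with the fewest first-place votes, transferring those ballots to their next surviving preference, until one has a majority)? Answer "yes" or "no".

Anti-plurality — last-place votes: Q 18, S 10, P 55, R 38. Winner: S.
Instant-runoff — R1 Q 69, S 52, P 0, R 0 (Q winner). Winner: Q.
The two methods disagree.

no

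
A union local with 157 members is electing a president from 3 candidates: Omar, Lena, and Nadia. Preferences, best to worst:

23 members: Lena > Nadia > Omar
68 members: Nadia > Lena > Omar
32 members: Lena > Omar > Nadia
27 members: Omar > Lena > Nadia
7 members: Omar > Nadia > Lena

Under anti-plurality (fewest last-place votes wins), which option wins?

Lena

Last-place votes: Omar 91, Lena 7, Nadia 59.
Lena is ranked last by the fewest voters, so Lena wins.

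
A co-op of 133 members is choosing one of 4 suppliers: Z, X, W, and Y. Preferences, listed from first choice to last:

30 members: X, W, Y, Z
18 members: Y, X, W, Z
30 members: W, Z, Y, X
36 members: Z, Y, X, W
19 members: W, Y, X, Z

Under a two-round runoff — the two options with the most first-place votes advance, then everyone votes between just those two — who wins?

Round 1 first-place votes: Z 36, X 30, W 49, Y 18.
W and Z advance.
Runoff: W is preferred to Z by 97 voters; Z by 36.
W wins the runoff.

W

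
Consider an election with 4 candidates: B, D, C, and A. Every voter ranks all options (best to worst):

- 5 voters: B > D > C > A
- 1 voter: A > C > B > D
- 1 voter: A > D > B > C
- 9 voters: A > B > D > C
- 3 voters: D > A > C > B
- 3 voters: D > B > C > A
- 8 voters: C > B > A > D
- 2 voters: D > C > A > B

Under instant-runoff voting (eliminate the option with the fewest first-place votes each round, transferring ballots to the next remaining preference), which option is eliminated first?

B

Round 1: B 5, D 8, C 8, A 11. Eliminate B.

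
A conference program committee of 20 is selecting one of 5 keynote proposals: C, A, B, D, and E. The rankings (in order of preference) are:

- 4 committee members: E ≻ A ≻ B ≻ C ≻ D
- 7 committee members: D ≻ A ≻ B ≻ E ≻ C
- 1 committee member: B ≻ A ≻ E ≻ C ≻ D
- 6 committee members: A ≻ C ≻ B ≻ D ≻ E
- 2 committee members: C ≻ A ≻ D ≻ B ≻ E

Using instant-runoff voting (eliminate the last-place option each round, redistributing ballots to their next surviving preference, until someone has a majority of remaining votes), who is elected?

Round 1: C 2, A 6, B 1, D 7, E 4. Eliminate B.
Round 2: C 2, A 7, D 7, E 4. Eliminate C.
Round 3: A 9, D 7, E 4. Eliminate E.
Round 4: A 13, D 7. A has a majority.

A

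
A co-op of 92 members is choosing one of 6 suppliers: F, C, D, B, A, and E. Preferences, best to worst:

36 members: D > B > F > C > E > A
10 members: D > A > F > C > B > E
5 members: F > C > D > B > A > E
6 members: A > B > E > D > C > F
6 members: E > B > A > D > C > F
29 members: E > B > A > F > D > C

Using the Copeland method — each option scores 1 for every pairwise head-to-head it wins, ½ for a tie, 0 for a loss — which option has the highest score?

D

F: beats C and E; loses to D, B, and A → score 2.
C: beats E; loses to F, D, B, and A → score 1.
D: beats F, C, B, A, and E → score 5.
B: beats F, C, A, and E; loses to D → score 4.
A: beats F and C; loses to D, B, and E → score 2.
E: beats A; loses to F, C, D, and B → score 1.
D has the best pairwise record.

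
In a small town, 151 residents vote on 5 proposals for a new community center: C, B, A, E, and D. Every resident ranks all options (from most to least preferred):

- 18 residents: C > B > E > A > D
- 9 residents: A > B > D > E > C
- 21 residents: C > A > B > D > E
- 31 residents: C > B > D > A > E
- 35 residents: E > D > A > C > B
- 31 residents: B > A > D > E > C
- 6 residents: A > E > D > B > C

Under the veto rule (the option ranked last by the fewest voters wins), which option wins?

A

Last-place votes: C 46, B 35, A 0, E 52, D 18.
A is ranked last by the fewest voters, so A wins.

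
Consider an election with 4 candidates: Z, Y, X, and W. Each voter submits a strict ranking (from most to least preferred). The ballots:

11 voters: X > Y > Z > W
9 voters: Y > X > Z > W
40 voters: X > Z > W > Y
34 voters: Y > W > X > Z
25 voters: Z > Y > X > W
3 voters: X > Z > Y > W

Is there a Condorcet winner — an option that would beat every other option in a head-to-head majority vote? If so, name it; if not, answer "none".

Checking pairwise contests:
X beats Z 97–25.
Z beats Y 68–54.
Y beats X 68–54.
Z beats W 88–34.
Every option loses at least one head-to-head, so there is no Condorcet winner.

none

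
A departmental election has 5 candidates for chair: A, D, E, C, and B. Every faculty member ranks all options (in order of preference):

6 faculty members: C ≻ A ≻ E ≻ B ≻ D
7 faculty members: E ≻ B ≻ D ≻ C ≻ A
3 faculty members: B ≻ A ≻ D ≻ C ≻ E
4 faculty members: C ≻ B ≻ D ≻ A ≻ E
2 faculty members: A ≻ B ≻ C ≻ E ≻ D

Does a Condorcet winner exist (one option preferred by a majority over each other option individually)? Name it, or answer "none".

Checking pairwise contests:
C beats A 17–5.
E beats D 15–7.
A beats E 15–7.
B beats C 12–10.
E beats B 13–9.
Every option loses at least one head-to-head, so there is no Condorcet winner.

none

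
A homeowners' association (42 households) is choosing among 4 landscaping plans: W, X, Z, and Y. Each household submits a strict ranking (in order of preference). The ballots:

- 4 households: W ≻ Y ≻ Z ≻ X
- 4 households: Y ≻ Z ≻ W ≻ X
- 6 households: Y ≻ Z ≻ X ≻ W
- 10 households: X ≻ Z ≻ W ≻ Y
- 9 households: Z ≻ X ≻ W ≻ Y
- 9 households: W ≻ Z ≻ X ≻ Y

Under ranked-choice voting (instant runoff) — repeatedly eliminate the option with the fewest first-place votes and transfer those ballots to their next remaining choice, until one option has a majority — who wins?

X

Round 1: W 13, X 10, Z 9, Y 10. Eliminate Z.
Round 2: W 13, X 19, Y 10. Eliminate Y.
Round 3: W 17, X 25. X has a majority.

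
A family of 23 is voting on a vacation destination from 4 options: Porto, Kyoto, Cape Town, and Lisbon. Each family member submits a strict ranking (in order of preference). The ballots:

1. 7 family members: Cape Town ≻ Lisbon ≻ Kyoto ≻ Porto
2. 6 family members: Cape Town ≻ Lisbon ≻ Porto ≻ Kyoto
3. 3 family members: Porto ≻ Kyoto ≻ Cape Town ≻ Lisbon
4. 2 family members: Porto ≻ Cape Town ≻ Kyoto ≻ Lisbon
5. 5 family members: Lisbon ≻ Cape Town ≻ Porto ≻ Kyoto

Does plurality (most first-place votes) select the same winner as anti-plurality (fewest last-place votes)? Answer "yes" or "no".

yes

Plurality — first-place votes: Porto 5, Kyoto 0, Cape Town 13, Lisbon 5. Winner: Cape Town.
Anti-plurality — last-place votes: Porto 7, Kyoto 11, Cape Town 0, Lisbon 5. Winner: Cape Town.
The two methods agree.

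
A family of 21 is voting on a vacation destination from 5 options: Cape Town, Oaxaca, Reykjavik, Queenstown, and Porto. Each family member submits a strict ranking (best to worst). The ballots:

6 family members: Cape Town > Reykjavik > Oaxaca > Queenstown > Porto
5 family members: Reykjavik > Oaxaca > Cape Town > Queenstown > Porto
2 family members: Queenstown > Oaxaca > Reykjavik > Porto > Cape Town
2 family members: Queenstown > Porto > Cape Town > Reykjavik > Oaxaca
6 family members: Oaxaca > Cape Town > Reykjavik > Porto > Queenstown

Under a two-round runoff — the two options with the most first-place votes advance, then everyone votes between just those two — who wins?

Oaxaca

Round 1 first-place votes: Cape Town 6, Oaxaca 6, Reykjavik 5, Queenstown 4, Porto 0.
Cape Town and Oaxaca advance.
Runoff: Cape Town is preferred to Oaxaca by 8 voters; Oaxaca by 13.
Oaxaca wins the runoff.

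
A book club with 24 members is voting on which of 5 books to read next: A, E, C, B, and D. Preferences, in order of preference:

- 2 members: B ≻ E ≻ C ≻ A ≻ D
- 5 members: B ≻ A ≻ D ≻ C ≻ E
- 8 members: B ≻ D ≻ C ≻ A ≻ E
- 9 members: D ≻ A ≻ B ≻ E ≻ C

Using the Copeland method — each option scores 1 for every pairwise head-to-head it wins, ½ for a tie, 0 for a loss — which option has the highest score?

A: beats E and C; loses to B and D → score 2.
E: loses to A, C, B, and D → score 0.
C: beats E; loses to A, B, and D → score 1.
B: beats A, E, C, and D → score 4.
D: beats A, E, and C; loses to B → score 3.
B has the best pairwise record.

B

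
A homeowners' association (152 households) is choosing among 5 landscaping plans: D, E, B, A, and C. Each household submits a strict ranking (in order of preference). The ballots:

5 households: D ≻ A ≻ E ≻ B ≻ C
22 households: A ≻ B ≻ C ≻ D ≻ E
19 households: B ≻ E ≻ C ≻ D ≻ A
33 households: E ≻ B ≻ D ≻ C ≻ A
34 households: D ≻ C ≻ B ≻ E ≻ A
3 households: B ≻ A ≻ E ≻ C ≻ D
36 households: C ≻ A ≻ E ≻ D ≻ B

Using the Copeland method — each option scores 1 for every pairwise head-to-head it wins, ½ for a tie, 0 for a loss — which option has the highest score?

D: beats A; loses to E, B, and C → score 1.
E: beats D and A; loses to B and C → score 2.
B: beats D, E, A, and C → score 4.
A: loses to D, E, B, and C → score 0.
C: beats D, E, and A; loses to B → score 3.
B has the best pairwise record.

B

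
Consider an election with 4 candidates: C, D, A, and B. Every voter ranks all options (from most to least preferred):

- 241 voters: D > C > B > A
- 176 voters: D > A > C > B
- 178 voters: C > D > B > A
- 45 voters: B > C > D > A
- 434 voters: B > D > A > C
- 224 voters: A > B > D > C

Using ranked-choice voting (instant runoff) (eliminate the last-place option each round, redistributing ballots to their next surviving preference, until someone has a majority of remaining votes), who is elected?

B

Round 1: C 178, D 417, A 224, B 479. Eliminate C.
Round 2: D 595, A 224, B 479. Eliminate A.
Round 3: D 595, B 703. B has a majority.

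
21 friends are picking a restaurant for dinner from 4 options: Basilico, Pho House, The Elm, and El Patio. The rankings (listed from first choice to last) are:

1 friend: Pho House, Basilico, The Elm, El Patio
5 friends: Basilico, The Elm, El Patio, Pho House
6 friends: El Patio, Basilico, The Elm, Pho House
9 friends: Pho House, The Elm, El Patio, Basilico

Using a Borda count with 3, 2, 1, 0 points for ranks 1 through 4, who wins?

Basilico: 1·2 + 5·3 + 6·2 + 9·0 = 29
Pho House: 1·3 + 5·0 + 6·0 + 9·3 = 30
The Elm: 1·1 + 5·2 + 6·1 + 9·2 = 35
El Patio: 1·0 + 5·1 + 6·3 + 9·1 = 32
The Elm has the highest Borda score (35).

The Elm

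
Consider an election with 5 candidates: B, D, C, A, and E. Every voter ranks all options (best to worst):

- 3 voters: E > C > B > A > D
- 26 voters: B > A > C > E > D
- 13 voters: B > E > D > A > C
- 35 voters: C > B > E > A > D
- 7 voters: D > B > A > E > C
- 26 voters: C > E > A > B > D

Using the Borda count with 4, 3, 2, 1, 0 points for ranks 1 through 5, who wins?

B: 3·2 + 26·4 + 13·4 + 35·3 + 7·3 + 26·1 = 314
D: 3·0 + 26·0 + 13·2 + 35·0 + 7·4 + 26·0 = 54
C: 3·3 + 26·2 + 13·0 + 35·4 + 7·0 + 26·4 = 305
A: 3·1 + 26·3 + 13·1 + 35·1 + 7·2 + 26·2 = 195
E: 3·4 + 26·1 + 13·3 + 35·2 + 7·1 + 26·3 = 232
B has the highest Borda score (314).

B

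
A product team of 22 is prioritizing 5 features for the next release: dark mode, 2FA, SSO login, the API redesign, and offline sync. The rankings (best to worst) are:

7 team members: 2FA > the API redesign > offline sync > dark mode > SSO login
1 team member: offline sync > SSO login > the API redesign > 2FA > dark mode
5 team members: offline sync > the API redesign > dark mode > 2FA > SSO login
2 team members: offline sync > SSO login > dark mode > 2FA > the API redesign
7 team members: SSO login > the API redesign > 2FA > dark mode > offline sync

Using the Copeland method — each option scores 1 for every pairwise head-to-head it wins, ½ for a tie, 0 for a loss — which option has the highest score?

the API redesign

dark mode: beats SSO login; loses to 2FA, the API redesign, and offline sync → score 1.
2FA: beats dark mode, SSO login, and offline sync; loses to the API redesign → score 3.
SSO login: loses to dark mode, 2FA, the API redesign, and offline sync → score 0.
the API redesign: beats dark mode, 2FA, SSO login, and offline sync → score 4.
offline sync: beats dark mode and SSO login; loses to 2FA and the API redesign → score 2.
the API redesign has the best pairwise record.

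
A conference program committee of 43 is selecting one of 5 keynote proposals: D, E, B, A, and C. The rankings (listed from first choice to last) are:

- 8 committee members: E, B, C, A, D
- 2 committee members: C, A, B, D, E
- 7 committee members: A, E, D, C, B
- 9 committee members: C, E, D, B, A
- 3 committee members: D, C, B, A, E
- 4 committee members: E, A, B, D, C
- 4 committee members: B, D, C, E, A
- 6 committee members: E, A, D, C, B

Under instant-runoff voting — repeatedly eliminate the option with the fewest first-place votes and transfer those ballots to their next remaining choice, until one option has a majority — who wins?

Round 1: D 3, E 18, B 4, A 7, C 11. Eliminate D.
Round 2: E 18, B 4, A 7, C 14. Eliminate B.
Round 3: E 18, A 7, C 18. Eliminate A.
Round 4: E 25, C 18. E has a majority.

E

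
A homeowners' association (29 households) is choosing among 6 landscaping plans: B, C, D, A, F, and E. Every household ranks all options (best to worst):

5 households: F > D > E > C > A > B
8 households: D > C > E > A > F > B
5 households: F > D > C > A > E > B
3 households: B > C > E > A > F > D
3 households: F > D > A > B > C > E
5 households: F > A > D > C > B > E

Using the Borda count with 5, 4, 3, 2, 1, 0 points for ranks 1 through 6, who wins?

D

B: 5·0 + 8·0 + 5·0 + 3·5 + 3·2 + 5·1 = 26
C: 5·2 + 8·4 + 5·3 + 3·4 + 3·1 + 5·2 = 82
D: 5·4 + 8·5 + 5·4 + 3·0 + 3·4 + 5·3 = 107
A: 5·1 + 8·2 + 5·2 + 3·2 + 3·3 + 5·4 = 66
F: 5·5 + 8·1 + 5·5 + 3·1 + 3·5 + 5·5 = 101
E: 5·3 + 8·3 + 5·1 + 3·3 + 3·0 + 5·0 = 53
D has the highest Borda score (107).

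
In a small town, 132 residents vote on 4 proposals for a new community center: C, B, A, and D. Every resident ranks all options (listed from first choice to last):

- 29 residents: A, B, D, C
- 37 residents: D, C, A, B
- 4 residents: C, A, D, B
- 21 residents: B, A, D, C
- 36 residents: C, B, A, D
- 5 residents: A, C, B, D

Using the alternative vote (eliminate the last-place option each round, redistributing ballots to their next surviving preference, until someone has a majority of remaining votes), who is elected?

C

Round 1: C 40, B 21, A 34, D 37. Eliminate B.
Round 2: C 40, A 55, D 37. Eliminate D.
Round 3: C 77, A 55. C has a majority.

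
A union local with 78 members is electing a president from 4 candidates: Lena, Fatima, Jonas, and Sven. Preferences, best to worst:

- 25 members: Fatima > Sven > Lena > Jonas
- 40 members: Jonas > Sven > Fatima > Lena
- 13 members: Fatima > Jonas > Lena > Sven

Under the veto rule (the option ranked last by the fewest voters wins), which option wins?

Fatima

Last-place votes: Lena 40, Fatima 0, Jonas 25, Sven 13.
Fatima is ranked last by the fewest voters, so Fatima wins.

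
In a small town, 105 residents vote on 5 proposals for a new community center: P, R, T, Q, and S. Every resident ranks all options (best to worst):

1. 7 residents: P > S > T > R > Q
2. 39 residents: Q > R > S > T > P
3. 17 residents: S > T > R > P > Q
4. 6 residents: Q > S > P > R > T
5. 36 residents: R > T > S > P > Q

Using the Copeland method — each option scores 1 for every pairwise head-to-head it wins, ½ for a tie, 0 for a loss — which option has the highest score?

P: beats Q; loses to R, T, and S → score 1.
R: beats P, T, Q, and S → score 4.
T: beats P and Q; loses to R and S → score 2.
Q: loses to P, R, T, and S → score 0.
S: beats P, T, and Q; loses to R → score 3.
R has the best pairwise record.

R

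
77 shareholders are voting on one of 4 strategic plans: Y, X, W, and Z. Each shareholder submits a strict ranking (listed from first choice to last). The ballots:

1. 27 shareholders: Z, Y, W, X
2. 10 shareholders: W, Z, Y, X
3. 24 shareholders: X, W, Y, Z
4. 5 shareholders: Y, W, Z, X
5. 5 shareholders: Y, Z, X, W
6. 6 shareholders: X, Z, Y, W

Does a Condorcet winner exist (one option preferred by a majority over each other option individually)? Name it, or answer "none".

none

Checking pairwise contests:
Z beats Y 43–34.
Y beats X 47–30.
Y beats W 43–34.
W beats Z 39–38.
Every option loses at least one head-to-head, so there is no Condorcet winner.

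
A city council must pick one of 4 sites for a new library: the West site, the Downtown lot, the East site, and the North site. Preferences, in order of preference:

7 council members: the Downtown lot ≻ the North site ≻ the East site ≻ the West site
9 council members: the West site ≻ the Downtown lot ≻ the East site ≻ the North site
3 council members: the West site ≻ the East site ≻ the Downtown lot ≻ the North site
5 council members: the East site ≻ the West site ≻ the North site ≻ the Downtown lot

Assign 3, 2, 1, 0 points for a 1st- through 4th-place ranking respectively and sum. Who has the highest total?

the West site

the West site: 7·0 + 9·3 + 3·3 + 5·2 = 46
the Downtown lot: 7·3 + 9·2 + 3·1 + 5·0 = 42
the East site: 7·1 + 9·1 + 3·2 + 5·3 = 37
the North site: 7·2 + 9·0 + 3·0 + 5·1 = 19
the West site has the highest Borda score (46).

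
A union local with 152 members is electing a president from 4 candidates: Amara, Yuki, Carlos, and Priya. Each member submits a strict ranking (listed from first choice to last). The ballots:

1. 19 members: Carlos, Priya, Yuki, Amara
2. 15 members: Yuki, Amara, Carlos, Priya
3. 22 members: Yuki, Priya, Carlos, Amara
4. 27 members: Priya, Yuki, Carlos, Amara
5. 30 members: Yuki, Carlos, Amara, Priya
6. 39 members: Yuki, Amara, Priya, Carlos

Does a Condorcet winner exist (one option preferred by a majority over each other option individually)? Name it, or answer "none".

Yuki

Yuki vs Amara: 152–0 for Yuki.
Yuki vs Carlos: 133–19 for Yuki.
Yuki vs Priya: 106–46 for Yuki.
Yuki beats every other option head-to-head.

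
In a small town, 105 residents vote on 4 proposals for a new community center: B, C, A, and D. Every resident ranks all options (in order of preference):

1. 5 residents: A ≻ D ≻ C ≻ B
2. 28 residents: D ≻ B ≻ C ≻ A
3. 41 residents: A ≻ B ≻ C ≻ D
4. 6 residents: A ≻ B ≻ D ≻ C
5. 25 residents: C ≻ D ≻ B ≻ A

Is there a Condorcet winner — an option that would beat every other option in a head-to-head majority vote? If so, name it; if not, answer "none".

none

Checking pairwise contests:
D beats B 58–47.
B beats C 75–30.
B beats A 53–52.
C beats D 66–39.
Every option loses at least one head-to-head, so there is no Condorcet winner.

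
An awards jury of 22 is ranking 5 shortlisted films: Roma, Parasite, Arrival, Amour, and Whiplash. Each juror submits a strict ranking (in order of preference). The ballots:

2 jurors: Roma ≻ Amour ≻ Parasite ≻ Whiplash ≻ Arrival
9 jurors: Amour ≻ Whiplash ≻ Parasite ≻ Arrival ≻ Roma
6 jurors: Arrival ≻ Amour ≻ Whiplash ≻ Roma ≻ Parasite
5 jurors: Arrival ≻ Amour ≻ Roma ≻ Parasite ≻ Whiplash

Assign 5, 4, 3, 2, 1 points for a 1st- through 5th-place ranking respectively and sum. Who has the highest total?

Roma: 2·5 + 9·1 + 6·2 + 5·3 = 46
Parasite: 2·3 + 9·3 + 6·1 + 5·2 = 49
Arrival: 2·1 + 9·2 + 6·5 + 5·5 = 75
Amour: 2·4 + 9·5 + 6·4 + 5·4 = 97
Whiplash: 2·2 + 9·4 + 6·3 + 5·1 = 63
Amour has the highest Borda score (97).

Amour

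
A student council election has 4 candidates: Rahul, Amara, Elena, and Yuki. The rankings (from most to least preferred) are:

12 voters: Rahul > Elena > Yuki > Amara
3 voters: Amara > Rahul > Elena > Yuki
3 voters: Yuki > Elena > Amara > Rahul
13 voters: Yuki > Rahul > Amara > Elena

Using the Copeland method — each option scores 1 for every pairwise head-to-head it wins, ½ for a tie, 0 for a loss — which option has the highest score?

Rahul: beats Amara and Elena; loses to Yuki → score 2.
Amara: beats Elena; loses to Rahul and Yuki → score 1.
Elena: loses to Rahul, Amara, and Yuki → score 0.
Yuki: beats Rahul, Amara, and Elena → score 3.
Yuki has the best pairwise record.

Yuki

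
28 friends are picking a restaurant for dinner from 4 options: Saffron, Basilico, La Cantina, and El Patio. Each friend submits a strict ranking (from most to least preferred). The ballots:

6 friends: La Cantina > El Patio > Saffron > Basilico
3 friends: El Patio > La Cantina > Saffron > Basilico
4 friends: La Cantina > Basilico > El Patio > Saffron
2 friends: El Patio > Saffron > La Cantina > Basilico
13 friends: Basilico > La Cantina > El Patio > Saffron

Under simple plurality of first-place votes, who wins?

Basilico

First-place votes: Saffron 0, Basilico 13, La Cantina 10, El Patio 5.
Basilico has the most first-place votes.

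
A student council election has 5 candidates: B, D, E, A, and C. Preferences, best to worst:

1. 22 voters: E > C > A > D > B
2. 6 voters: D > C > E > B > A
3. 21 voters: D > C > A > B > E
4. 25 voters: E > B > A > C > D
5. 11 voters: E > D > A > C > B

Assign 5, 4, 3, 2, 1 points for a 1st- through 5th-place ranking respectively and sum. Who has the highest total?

B: 22·1 + 6·2 + 21·2 + 25·4 + 11·1 = 187
D: 22·2 + 6·5 + 21·5 + 25·1 + 11·4 = 248
E: 22·5 + 6·3 + 21·1 + 25·5 + 11·5 = 329
A: 22·3 + 6·1 + 21·3 + 25·3 + 11·3 = 243
C: 22·4 + 6·4 + 21·4 + 25·2 + 11·2 = 268
E has the highest Borda score (329).

E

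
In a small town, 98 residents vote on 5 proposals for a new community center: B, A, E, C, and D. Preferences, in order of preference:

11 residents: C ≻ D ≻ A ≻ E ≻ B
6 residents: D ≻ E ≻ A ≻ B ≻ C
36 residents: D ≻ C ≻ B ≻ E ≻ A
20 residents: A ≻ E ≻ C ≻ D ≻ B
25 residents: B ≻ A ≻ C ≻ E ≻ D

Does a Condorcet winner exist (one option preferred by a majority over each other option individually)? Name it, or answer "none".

Checking pairwise contests:
C beats B 67–31.
B beats A 61–37.
B beats E 61–37.
A beats C 51–47.
C beats D 56–42.
Every option loses at least one head-to-head, so there is no Condorcet winner.

none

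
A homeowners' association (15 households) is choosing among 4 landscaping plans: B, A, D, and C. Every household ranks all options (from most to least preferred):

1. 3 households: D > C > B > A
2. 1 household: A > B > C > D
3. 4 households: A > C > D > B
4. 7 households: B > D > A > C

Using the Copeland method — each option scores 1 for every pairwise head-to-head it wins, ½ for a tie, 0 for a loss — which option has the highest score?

B: beats A, D, and C → score 3.
A: beats C; loses to B and D → score 1.
D: beats A and C; loses to B → score 2.
C: loses to B, A, and D → score 0.
B has the best pairwise record.

B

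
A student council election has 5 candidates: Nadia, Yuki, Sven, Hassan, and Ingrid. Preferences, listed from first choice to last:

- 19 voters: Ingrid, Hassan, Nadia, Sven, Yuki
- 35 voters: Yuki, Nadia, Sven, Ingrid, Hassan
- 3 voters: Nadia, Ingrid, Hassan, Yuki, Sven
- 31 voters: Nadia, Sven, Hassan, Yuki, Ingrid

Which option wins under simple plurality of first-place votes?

First-place votes: Nadia 34, Yuki 35, Sven 0, Hassan 0, Ingrid 19.
Yuki has the most first-place votes.

Yuki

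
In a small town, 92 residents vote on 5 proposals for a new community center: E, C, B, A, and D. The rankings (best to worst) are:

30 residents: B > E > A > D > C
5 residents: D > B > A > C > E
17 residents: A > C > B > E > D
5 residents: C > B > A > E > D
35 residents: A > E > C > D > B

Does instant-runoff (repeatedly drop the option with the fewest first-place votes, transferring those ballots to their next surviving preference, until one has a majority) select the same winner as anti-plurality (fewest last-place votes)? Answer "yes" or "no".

Instant-runoff — R1 E 0, C 5, B 30, A 52, D 5 (A winner). Winner: A.
Anti-plurality — last-place votes: E 5, C 30, B 35, A 0, D 22. Winner: A.
The two methods agree.

yes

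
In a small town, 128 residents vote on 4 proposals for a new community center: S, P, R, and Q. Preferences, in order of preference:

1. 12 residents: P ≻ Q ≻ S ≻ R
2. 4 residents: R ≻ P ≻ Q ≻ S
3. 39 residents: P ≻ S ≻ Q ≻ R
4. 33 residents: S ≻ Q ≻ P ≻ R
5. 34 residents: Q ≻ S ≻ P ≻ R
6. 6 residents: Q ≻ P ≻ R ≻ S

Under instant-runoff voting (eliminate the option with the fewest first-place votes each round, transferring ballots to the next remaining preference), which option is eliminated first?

R

Round 1: S 33, P 51, R 4, Q 40. Eliminate R.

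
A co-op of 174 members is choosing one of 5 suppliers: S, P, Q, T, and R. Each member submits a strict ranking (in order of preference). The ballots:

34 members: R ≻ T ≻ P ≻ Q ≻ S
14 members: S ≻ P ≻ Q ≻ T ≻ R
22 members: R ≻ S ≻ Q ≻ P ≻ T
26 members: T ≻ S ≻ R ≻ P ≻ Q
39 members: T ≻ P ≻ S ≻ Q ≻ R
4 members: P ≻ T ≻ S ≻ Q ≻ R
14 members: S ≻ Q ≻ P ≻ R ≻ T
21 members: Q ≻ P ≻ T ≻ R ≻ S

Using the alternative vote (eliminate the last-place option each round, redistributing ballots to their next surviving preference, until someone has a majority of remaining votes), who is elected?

Round 1: S 28, P 4, Q 21, T 65, R 56. Eliminate P.
Round 2: S 28, Q 21, T 69, R 56. Eliminate Q.
Round 3: S 28, T 90, R 56. T has a majority.

T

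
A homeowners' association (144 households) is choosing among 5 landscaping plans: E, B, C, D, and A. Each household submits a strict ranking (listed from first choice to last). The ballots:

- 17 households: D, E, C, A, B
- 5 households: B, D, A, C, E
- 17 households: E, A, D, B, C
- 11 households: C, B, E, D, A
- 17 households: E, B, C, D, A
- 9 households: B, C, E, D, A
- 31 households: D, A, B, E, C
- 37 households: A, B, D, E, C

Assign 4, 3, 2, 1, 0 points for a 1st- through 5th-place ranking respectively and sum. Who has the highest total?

D

E: 17·3 + 5·0 + 17·4 + 11·2 + 17·4 + 9·2 + 31·1 + 37·1 = 295
B: 17·0 + 5·4 + 17·1 + 11·3 + 17·3 + 9·4 + 31·2 + 37·3 = 330
C: 17·2 + 5·1 + 17·0 + 11·4 + 17·2 + 9·3 + 31·0 + 37·0 = 144
D: 17·4 + 5·3 + 17·2 + 11·1 + 17·1 + 9·1 + 31·4 + 37·2 = 352
A: 17·1 + 5·2 + 17·3 + 11·0 + 17·0 + 9·0 + 31·3 + 37·4 = 319
D has the highest Borda score (352).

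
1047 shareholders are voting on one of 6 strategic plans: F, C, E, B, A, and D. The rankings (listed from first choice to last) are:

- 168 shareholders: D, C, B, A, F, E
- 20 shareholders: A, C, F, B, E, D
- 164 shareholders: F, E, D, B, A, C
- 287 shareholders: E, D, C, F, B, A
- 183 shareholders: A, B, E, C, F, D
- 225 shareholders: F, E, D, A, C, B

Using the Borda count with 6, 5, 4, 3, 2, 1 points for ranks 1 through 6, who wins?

F: 168·2 + 20·4 + 164·6 + 287·3 + 183·2 + 225·6 = 3977
C: 168·5 + 20·5 + 164·1 + 287·4 + 183·3 + 225·2 = 3251
E: 168·1 + 20·2 + 164·5 + 287·6 + 183·4 + 225·5 = 4607
B: 168·4 + 20·3 + 164·3 + 287·2 + 183·5 + 225·1 = 2938
A: 168·3 + 20·6 + 164·2 + 287·1 + 183·6 + 225·3 = 3012
D: 168·6 + 20·1 + 164·4 + 287·5 + 183·1 + 225·4 = 4202
E has the highest Borda score (4607).

E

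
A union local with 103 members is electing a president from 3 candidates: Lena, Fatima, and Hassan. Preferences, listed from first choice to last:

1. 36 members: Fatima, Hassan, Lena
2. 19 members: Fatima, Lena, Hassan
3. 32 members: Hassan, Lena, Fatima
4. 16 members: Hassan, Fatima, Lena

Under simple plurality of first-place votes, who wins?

Fatima

First-place votes: Lena 0, Fatima 55, Hassan 48.
Fatima has the most first-place votes.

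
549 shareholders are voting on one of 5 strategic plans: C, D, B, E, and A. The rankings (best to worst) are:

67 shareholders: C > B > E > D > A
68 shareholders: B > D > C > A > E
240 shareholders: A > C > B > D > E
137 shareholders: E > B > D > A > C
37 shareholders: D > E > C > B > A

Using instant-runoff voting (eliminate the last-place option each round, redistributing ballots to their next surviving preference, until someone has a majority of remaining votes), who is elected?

Round 1: C 67, D 37, B 68, E 137, A 240. Eliminate D.
Round 2: C 67, B 68, E 174, A 240. Eliminate C.
Round 3: B 135, E 174, A 240. Eliminate B.
Round 4: E 241, A 308. A has a majority.

A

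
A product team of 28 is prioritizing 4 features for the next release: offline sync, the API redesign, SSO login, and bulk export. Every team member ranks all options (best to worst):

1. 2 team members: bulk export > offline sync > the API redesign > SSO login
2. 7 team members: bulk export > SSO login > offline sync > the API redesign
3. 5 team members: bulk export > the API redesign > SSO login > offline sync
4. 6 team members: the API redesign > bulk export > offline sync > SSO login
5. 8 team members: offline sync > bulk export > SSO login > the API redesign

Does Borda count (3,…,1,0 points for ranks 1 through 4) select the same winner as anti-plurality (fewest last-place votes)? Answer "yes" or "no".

yes

Borda — scores: offline sync 41, the API redesign 30, SSO login 27, bulk export 70. Winner: bulk export.
Anti-plurality — last-place votes: offline sync 5, the API redesign 15, SSO login 8, bulk export 0. Winner: bulk export.
The two methods agree.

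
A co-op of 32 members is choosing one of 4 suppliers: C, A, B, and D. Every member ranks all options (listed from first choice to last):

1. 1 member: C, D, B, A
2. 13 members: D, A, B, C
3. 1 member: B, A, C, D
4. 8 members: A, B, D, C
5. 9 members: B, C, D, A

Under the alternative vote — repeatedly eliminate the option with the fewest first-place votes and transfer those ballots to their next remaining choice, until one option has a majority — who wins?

B

Round 1: C 1, A 8, B 10, D 13. Eliminate C.
Round 2: A 8, B 10, D 14. Eliminate A.
Round 3: B 18, D 14. B has a majority.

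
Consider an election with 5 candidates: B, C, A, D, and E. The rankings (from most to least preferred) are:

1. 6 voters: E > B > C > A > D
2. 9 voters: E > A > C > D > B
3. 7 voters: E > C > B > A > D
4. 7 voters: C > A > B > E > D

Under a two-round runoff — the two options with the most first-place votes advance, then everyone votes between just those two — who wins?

Round 1 first-place votes: B 0, C 7, A 0, D 0, E 22.
E and C advance.
Runoff: E is preferred to C by 22 voters; C by 7.
E wins the runoff.

E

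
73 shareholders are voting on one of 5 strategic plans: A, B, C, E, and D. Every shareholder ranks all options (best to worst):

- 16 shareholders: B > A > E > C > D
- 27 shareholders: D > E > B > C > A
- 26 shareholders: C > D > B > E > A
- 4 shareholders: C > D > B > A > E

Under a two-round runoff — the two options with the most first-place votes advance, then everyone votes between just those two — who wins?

C

Round 1 first-place votes: A 0, B 16, C 30, E 0, D 27.
C and D advance.
Runoff: C is preferred to D by 46 voters; D by 27.
C wins the runoff.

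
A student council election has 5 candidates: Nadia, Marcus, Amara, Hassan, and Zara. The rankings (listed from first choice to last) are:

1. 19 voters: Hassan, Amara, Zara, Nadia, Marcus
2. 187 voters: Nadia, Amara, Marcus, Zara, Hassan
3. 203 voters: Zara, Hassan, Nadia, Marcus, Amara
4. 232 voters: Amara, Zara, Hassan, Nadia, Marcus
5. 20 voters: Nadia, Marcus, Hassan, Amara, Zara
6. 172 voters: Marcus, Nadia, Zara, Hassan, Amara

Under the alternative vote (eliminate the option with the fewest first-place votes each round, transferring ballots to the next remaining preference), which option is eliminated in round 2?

Marcus

Round 1: Nadia 207, Marcus 172, Amara 232, Hassan 19, Zara 203. Eliminate Hassan.
Round 2: Nadia 207, Marcus 172, Amara 251, Zara 203. Eliminate Marcus.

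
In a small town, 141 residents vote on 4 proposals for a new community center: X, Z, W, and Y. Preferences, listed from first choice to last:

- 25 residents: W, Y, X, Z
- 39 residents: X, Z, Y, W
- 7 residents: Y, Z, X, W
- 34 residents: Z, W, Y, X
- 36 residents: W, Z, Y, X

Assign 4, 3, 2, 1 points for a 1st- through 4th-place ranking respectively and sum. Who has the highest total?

X: 25·2 + 39·4 + 7·2 + 34·1 + 36·1 = 290
Z: 25·1 + 39·3 + 7·3 + 34·4 + 36·3 = 407
W: 25·4 + 39·1 + 7·1 + 34·3 + 36·4 = 392
Y: 25·3 + 39·2 + 7·4 + 34·2 + 36·2 = 321
Z has the highest Borda score (407).

Z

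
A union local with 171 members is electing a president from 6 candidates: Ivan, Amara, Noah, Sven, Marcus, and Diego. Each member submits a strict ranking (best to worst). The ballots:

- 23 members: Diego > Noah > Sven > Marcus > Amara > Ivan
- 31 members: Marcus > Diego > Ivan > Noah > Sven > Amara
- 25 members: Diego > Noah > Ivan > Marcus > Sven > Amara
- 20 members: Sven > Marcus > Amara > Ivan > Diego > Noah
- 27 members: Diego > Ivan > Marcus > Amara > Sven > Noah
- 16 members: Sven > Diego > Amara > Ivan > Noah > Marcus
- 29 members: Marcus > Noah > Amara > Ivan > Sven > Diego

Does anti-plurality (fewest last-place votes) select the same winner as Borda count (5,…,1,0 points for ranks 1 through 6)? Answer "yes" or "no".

Anti-plurality — last-place votes: Ivan 23, Amara 56, Noah 47, Sven 0, Marcus 16, Diego 29. Winner: Sven.
Borda — scores: Ivan 406, Amara 272, Noah 386, Sven 361, Marcus 557, Diego 583. Winner: Diego.
The two methods disagree.

no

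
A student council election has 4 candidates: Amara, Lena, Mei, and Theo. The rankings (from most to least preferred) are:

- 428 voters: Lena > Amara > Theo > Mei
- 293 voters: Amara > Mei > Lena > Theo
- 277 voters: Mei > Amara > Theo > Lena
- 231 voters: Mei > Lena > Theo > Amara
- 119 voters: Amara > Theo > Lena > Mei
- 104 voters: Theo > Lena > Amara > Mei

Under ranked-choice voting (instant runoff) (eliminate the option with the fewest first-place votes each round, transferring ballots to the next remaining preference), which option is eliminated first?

Theo

Round 1: Amara 412, Lena 428, Mei 508, Theo 104. Eliminate Theo.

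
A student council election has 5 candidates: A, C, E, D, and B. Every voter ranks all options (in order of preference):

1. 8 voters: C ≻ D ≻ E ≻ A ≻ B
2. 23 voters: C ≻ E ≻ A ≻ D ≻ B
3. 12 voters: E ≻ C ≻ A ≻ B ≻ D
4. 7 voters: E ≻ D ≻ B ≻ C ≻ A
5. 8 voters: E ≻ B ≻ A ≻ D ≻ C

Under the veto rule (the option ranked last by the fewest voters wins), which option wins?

Last-place votes: A 7, C 8, E 0, D 12, B 31.
E is ranked last by the fewest voters, so E wins.

E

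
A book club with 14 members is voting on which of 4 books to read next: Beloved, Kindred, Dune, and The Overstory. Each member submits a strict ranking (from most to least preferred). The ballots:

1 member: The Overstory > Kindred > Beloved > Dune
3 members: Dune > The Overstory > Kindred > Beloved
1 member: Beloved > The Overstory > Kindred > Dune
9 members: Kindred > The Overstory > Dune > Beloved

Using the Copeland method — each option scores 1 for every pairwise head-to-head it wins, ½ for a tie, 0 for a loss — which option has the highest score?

Kindred

Beloved: loses to Kindred, Dune, and The Overstory → score 0.
Kindred: beats Beloved, Dune, and The Overstory → score 3.
Dune: beats Beloved; loses to Kindred and The Overstory → score 1.
The Overstory: beats Beloved and Dune; loses to Kindred → score 2.
Kindred has the best pairwise record.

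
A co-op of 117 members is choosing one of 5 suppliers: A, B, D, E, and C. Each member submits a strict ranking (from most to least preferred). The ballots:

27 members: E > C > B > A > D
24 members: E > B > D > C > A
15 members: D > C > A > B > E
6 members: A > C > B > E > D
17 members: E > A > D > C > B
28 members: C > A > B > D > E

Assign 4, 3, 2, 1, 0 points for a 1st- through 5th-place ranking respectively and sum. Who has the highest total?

A: 27·1 + 24·0 + 15·2 + 6·4 + 17·3 + 28·3 = 216
B: 27·2 + 24·3 + 15·1 + 6·2 + 17·0 + 28·2 = 209
D: 27·0 + 24·2 + 15·4 + 6·0 + 17·2 + 28·1 = 170
E: 27·4 + 24·4 + 15·0 + 6·1 + 17·4 + 28·0 = 278
C: 27·3 + 24·1 + 15·3 + 6·3 + 17·1 + 28·4 = 297
C has the highest Borda score (297).

C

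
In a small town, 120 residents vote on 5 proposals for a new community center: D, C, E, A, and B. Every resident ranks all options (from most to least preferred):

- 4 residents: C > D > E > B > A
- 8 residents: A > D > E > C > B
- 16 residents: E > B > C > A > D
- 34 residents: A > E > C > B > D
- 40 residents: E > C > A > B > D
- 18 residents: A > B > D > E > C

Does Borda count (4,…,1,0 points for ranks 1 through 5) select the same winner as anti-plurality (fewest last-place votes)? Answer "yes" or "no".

Borda — scores: D 72, C 244, E 368, A 336, B 180. Winner: E.
Anti-plurality — last-place votes: D 90, C 18, E 0, A 4, B 8. Winner: E.
The two methods agree.

yes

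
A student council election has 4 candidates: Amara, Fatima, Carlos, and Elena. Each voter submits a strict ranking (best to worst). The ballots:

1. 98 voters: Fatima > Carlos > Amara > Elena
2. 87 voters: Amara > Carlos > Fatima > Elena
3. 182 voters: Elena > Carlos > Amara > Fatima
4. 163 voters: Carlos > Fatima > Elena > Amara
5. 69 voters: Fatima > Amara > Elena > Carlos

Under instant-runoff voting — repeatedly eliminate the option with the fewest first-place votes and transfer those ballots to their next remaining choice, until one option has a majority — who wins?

Round 1: Amara 87, Fatima 167, Carlos 163, Elena 182. Eliminate Amara.
Round 2: Fatima 167, Carlos 250, Elena 182. Eliminate Fatima.
Round 3: Carlos 348, Elena 251. Carlos has a majority.

Carlos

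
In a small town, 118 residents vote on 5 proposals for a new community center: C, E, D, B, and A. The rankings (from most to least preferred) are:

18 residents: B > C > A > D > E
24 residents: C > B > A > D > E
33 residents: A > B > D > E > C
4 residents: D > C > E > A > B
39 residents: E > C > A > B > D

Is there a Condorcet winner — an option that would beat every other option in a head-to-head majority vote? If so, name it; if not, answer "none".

none

Checking pairwise contests:
E beats C 72–46.
D beats E 79–39.
C beats D 81–37.
C beats B 67–51.
C beats A 85–33.
Every option loses at least one head-to-head, so there is no Condorcet winner.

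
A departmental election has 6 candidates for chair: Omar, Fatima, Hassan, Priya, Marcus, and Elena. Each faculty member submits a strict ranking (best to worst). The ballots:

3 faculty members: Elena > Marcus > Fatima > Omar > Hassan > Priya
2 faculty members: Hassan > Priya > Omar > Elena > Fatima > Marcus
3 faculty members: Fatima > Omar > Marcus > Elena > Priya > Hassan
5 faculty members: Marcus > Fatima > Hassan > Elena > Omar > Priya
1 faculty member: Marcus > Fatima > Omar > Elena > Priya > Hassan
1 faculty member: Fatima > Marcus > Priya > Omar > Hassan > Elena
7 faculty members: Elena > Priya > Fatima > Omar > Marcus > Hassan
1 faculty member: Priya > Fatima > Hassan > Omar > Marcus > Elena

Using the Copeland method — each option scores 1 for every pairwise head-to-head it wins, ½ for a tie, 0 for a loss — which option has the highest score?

Omar: beats Hassan, Priya, and Marcus; loses to Fatima and Elena → score 3.
Fatima: beats Omar, Hassan, Priya, and Marcus; loses to Elena → score 4.
Hassan: loses to Omar, Fatima, Priya, Marcus, and Elena → score 0.
Priya: beats Hassan; loses to Omar, Fatima, Marcus, and Elena → score 1.
Marcus: beats Hassan and Priya; loses to Omar, Fatima, and Elena → score 2.
Elena: beats Omar, Fatima, Hassan, Priya, and Marcus → score 5.
Elena has the best pairwise record.

Elena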